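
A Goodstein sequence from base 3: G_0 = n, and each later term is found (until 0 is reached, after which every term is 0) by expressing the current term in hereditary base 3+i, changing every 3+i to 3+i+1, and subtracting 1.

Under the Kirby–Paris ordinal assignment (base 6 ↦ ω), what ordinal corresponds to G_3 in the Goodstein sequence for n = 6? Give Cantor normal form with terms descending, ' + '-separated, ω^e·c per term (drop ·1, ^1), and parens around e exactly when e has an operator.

ω + 1

G_0 = 6. HB_3(6) = 2·3. Bump = 8. G_1 = 7.
G_1 = 7. HB_4(7) = 4 + 3. Bump = 8. G_2 = 7.
G_2 = 7. HB_5(7) = 5 + 2. Bump = 8. G_3 = 7.
G_3 = 7. HB_6(7) = 6 + 1. Bump = 8. G_4 = 7.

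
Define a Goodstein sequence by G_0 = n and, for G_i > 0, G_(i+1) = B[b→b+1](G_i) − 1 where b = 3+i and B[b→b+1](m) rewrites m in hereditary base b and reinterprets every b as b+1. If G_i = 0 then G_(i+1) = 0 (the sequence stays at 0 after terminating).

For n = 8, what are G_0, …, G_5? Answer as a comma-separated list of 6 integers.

step 0: 8 = 2·3 + 2; sub 4 for 3: 2·4 + 2; = 10; G_1 = 10−1 = 9
step 1: 9 = 2·4 + 1; sub 5 for 4: 2·5 + 1; = 11; G_2 = 11−1 = 10
step 2: 10 = 2·5; sub 6 for 5: 2·6; = 12; G_3 = 12−1 = 11
step 3: 11 = 6 + 5; sub 7 for 6: 7 + 5; = 12; G_4 = 12−1 = 11
step 4: 11 = 7 + 4; sub 8 for 7: 8 + 4; = 12; G_5 = 12−1 = 11

8, 9, 10, 11, 11, 11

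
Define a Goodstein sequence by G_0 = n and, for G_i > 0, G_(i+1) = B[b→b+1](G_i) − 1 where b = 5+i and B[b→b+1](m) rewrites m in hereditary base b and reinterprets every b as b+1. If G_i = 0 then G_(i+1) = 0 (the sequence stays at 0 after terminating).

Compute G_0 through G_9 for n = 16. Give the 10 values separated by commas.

[0] 16 ≡ 3·5 + 1 (base 5). Lift 6: 19. −1: 18.
[1] 18 ≡ 3·6 (base 6). Lift 7: 21. −1: 20.
[2] 20 ≡ 2·7 + 6 (base 7). Lift 8: 22. −1: 21.
[3] 21 ≡ 2·8 + 5 (base 8). Lift 9: 23. −1: 22.
[4] 22 ≡ 2·9 + 4 (base 9). Lift 10: 24. −1: 23.
[5] 23 ≡ 2·10 + 3 (base 10). Lift 11: 25. −1: 24.
[6] 24 ≡ 2·11 + 2 (base 11). Lift 12: 26. −1: 25.
[7] 25 ≡ 2·12 + 1 (base 12). Lift 13: 27. −1: 26.
[8] 26 ≡ 2·13 (base 13). Lift 14: 28. −1: 27.

16, 18, 20, 21, 22, 23, 24, 25, 26, 27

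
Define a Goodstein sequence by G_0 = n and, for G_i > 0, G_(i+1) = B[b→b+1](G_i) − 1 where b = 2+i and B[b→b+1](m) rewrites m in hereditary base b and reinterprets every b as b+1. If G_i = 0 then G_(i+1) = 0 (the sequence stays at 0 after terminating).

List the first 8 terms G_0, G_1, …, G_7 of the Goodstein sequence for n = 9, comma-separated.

(0) 9|_2 = 2^(2 + 1) + 1 ↦ 3^(3 + 1) + 1|_3 = 82 ⇒ 81
(1) 81|_3 = 3^(3 + 1) ↦ 4^(4 + 1)|_4 = 1024 ⇒ 1023
(2) 1023|_4 = 3·4^4 + 3·4^3 + 3·4^2 + 3·4 + 3 ↦ 3·5^5 + 3·5^3 + 3·5^2 + 3·5 + 3|_5 = 9843 ⇒ 9842
(3) 9842|_5 = 3·5^5 + 3·5^3 + 3·5^2 + 3·5 + 2 ↦ 3·6^6 + 3·6^3 + 3·6^2 + 3·6 + 2|_6 = 140744 ⇒ 140743
(4) 140743|_6 = 3·6^6 + 3·6^3 + 3·6^2 + 3·6 + 1 ↦ 3·7^7 + 3·7^3 + 3·7^2 + 3·7 + 1|_7 = 2471827 ⇒ 2471826
(5) 2471826|_7 = 3·7^7 + 3·7^3 + 3·7^2 + 3·7 ↦ 3·8^8 + 3·8^3 + 3·8^2 + 3·8|_8 = 50333400 ⇒ 50333399
(6) 50333399|_8 = 3·8^8 + 3·8^3 + 3·8^2 + 2·8 + 7 ↦ 3·9^9 + 3·9^3 + 3·9^2 + 2·9 + 7|_9 = 1162263922 ⇒ 1162263921

9, 81, 1023, 9842, 140743, 2471826, 50333399, 1162263921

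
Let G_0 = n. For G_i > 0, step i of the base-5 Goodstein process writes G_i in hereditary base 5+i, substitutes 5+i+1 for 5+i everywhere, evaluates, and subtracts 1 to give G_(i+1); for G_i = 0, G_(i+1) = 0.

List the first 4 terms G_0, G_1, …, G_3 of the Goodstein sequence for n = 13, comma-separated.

i=0: 13 = 2·5 + 3 (b=5); 5→6: 2·6 + 3 = 15; 15−1 = 14
i=1: 14 = 2·6 + 2 (b=6); 6→7: 2·7 + 2 = 16; 16−1 = 15
i=2: 15 = 2·7 + 1 (b=7); 7→8: 2·8 + 1 = 17; 17−1 = 16

13, 14, 15, 16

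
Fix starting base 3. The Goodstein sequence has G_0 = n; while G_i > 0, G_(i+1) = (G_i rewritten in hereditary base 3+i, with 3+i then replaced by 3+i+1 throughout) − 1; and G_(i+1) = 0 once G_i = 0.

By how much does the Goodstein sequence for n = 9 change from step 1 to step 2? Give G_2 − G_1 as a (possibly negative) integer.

base 3: 9 = 3^2; at 4: 4^2 = 16; next = 15
base 4: 15 = 3·4 + 3; at 5: 3·5 + 3 = 18; next = 17

2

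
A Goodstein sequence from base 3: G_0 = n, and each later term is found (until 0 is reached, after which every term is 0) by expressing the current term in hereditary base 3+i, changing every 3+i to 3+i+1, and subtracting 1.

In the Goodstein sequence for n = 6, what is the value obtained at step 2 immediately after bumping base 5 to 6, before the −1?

base 3: 6 = 2·3; at 4: 2·4 = 8; next = 7
base 4: 7 = 4 + 3; at 5: 5 + 3 = 8; next = 7
base 5: 7 = 5 + 2; at 6: 6 + 2 = 8; next = 7

8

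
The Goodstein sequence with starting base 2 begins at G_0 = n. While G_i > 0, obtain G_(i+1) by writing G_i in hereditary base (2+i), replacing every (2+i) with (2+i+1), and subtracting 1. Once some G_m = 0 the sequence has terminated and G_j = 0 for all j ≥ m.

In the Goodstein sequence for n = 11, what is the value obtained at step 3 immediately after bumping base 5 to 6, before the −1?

279938

G_0=11  [base 2] 2^(2 + 1) + 2 + 1  →[2↦3]→  3^(3 + 1) + 3 + 1 = 85  −1 ⇒ G_1=84
G_1=84  [base 3] 3^(3 + 1) + 3  →[3↦4]→  4^(4 + 1) + 4 = 1028  −1 ⇒ G_2=1027
G_2=1027  [base 4] 4^(4 + 1) + 3  →[4↦5]→  5^(5 + 1) + 3 = 15628  −1 ⇒ G_3=15627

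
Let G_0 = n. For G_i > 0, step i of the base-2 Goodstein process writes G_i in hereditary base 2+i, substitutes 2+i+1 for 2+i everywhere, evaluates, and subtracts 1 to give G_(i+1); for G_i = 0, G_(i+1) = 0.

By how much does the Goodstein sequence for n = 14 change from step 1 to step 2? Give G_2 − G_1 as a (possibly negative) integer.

14 —HB2→ 2^(2 + 1) + 2^2 + 2 —bump→ 3^(3 + 1) + 3^3 + 3 = 111 —(−1)→ 110
110 —HB3→ 3^(3 + 1) + 3^3 + 2 —bump→ 4^(4 + 1) + 4^4 + 2 = 1282 —(−1)→ 1281

1171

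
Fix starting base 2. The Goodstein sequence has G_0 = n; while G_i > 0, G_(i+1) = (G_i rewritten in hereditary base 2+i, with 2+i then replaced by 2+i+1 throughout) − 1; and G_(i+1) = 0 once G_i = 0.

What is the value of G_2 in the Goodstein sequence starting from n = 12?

12 —HB2→ 2^(2 + 1) + 2^2 —bump→ 3^(3 + 1) + 3^3 = 108 —(−1)→ 107
107 —HB3→ 3^(3 + 1) + 2·3^2 + 2·3 + 2 —bump→ 4^(4 + 1) + 2·4^2 + 2·4 + 2 = 1066 —(−1)→ 1065

1065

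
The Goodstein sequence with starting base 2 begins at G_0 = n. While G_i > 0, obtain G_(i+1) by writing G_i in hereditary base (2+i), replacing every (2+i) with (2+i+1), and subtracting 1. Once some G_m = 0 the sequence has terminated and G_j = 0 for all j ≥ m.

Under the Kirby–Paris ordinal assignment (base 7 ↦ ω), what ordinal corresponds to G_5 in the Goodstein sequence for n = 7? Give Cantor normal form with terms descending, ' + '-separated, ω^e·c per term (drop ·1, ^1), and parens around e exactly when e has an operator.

ω^ω

G_0 = 7. HB_2(7) = 2^2 + 2 + 1. Bump = 31. G_1 = 30.
G_1 = 30. HB_3(30) = 3^3 + 3. Bump = 260. G_2 = 259.
G_2 = 259. HB_4(259) = 4^4 + 3. Bump = 3128. G_3 = 3127.
G_3 = 3127. HB_5(3127) = 5^5 + 2. Bump = 46658. G_4 = 46657.
G_4 = 46657. HB_6(46657) = 6^6 + 1. Bump = 823544. G_5 = 823543.
G_5 = 823543. HB_7(823543) = 7^7. Bump = 16777216. G_6 = 16777215.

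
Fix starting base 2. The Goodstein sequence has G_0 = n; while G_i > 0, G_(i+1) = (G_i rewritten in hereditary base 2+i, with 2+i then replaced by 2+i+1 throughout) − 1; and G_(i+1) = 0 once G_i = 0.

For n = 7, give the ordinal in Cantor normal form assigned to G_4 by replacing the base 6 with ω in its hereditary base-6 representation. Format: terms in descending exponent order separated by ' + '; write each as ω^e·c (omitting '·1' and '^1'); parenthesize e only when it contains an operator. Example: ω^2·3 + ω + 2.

ω^ω + 1

[0] 7 ≡ 2^2 + 2 + 1 (base 2). Lift 3: 31. −1: 30.
[1] 30 ≡ 3^3 + 3 (base 3). Lift 4: 260. −1: 259.
[2] 259 ≡ 4^4 + 3 (base 4). Lift 5: 3128. −1: 3127.
[3] 3127 ≡ 5^5 + 2 (base 5). Lift 6: 46658. −1: 46657.
[4] 46657 ≡ 6^6 + 1 (base 6). Lift 7: 823544. −1: 823543.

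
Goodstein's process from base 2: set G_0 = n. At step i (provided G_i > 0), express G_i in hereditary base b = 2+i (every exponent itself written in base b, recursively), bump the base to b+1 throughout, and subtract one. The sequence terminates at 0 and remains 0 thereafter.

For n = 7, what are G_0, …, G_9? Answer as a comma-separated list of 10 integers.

7, 30, 259, 3127, 46657, 823543, 16777215, 37665879, 77777775, 150051213

i=0: 7 = 2^2 + 2 + 1 (b=2); 2→3: 3^3 + 3 + 1 = 31; 31−1 = 30
i=1: 30 = 3^3 + 3 (b=3); 3→4: 4^4 + 4 = 260; 260−1 = 259
i=2: 259 = 4^4 + 3 (b=4); 4→5: 5^5 + 3 = 3128; 3128−1 = 3127
i=3: 3127 = 5^5 + 2 (b=5); 5→6: 6^6 + 2 = 46658; 46658−1 = 46657
i=4: 46657 = 6^6 + 1 (b=6); 6→7: 7^7 + 1 = 823544; 823544−1 = 823543
i=5: 823543 = 7^7 (b=7); 7→8: 8^8 = 16777216; 16777216−1 = 16777215
i=6: 16777215 = 7·8^7 + 7·8^6 + 7·8^5 + 7·8^4 + 7·8^3 + 7·8^2 + 7·8 + 7 (b=8); 8→9: 7·9^7 + 7·9^6 + 7·9^5 + 7·9^4 + 7·9^3 + 7·9^2 + 7·9 + 7 = 37665880; 37665880−1 = 37665879
i=7: 37665879 = 7·9^7 + 7·9^6 + 7·9^5 + 7·9^4 + 7·9^3 + 7·9^2 + 7·9 + 6 (b=9); 9→10: 7·10^7 + 7·10^6 + 7·10^5 + 7·10^4 + 7·10^3 + 7·10^2 + 7·10 + 6 = 77777776; 77777776−1 = 77777775
i=8: 77777775 = 7·10^7 + 7·10^6 + 7·10^5 + 7·10^4 + 7·10^3 + 7·10^2 + 7·10 + 5 (b=10); 10→11: 7·11^7 + 7·11^6 + 7·11^5 + 7·11^4 + 7·11^3 + 7·11^2 + 7·11 + 5 = 150051214; 150051214−1 = 150051213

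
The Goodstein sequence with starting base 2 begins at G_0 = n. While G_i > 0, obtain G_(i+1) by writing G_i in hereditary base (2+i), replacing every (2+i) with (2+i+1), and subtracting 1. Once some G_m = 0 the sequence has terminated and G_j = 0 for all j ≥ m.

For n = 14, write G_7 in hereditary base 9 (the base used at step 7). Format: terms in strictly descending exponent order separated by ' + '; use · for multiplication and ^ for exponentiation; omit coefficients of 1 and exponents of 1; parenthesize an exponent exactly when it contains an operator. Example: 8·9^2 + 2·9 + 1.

G_0=14  [base 2] 2^(2 + 1) + 2^2 + 2  →[2↦3]→  3^(3 + 1) + 3^3 + 3 = 111  −1 ⇒ G_1=110
G_1=110  [base 3] 3^(3 + 1) + 3^3 + 2  →[3↦4]→  4^(4 + 1) + 4^4 + 2 = 1282  −1 ⇒ G_2=1281
G_2=1281  [base 4] 4^(4 + 1) + 4^4 + 1  →[4↦5]→  5^(5 + 1) + 5^5 + 1 = 18751  −1 ⇒ G_3=18750
G_3=18750  [base 5] 5^(5 + 1) + 5^5  →[5↦6]→  6^(6 + 1) + 6^6 = 326592  −1 ⇒ G_4=326591
G_4=326591  [base 6] 6^(6 + 1) + 5·6^5 + 5·6^4 + 5·6^3 + 5·6^2 + 5·6 + 5  →[6↦7]→  7^(7 + 1) + 5·7^5 + 5·7^4 + 5·7^3 + 5·7^2 + 5·7 + 5 = 5862841  −1 ⇒ G_5=5862840
G_5=5862840  [base 7] 7^(7 + 1) + 5·7^5 + 5·7^4 + 5·7^3 + 5·7^2 + 5·7 + 4  →[7↦8]→  8^(8 + 1) + 5·8^5 + 5·8^4 + 5·8^3 + 5·8^2 + 5·8 + 4 = 134404972  −1 ⇒ G_6=134404971
G_6=134404971  [base 8] 8^(8 + 1) + 5·8^5 + 5·8^4 + 5·8^3 + 5·8^2 + 5·8 + 3  →[8↦9]→  9^(9 + 1) + 5·9^5 + 5·9^4 + 5·9^3 + 5·9^2 + 5·9 + 3 = 3487116549  −1 ⇒ G_7=3487116548

9^(9 + 1) + 5·9^5 + 5·9^4 + 5·9^3 + 5·9^2 + 5·9 + 2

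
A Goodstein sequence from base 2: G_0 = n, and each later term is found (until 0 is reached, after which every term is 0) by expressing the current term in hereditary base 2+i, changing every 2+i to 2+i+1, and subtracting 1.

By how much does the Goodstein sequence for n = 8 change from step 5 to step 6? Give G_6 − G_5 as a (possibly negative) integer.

31907376

G_0=8  [base 2] 2^(2 + 1)  →[2↦3]→  3^(3 + 1) = 81  −1 ⇒ G_1=80
G_1=80  [base 3] 2·3^3 + 2·3^2 + 2·3 + 2  →[3↦4]→  2·4^4 + 2·4^2 + 2·4 + 2 = 554  −1 ⇒ G_2=553
G_2=553  [base 4] 2·4^4 + 2·4^2 + 2·4 + 1  →[4↦5]→  2·5^5 + 2·5^2 + 2·5 + 1 = 6311  −1 ⇒ G_3=6310
G_3=6310  [base 5] 2·5^5 + 2·5^2 + 2·5  →[5↦6]→  2·6^6 + 2·6^2 + 2·6 = 93396  −1 ⇒ G_4=93395
G_4=93395  [base 6] 2·6^6 + 2·6^2 + 6 + 5  →[6↦7]→  2·7^7 + 2·7^2 + 7 + 5 = 1647196  −1 ⇒ G_5=1647195
G_5=1647195  [base 7] 2·7^7 + 2·7^2 + 7 + 4  →[7↦8]→  2·8^8 + 2·8^2 + 8 + 4 = 33554572  −1 ⇒ G_6=33554571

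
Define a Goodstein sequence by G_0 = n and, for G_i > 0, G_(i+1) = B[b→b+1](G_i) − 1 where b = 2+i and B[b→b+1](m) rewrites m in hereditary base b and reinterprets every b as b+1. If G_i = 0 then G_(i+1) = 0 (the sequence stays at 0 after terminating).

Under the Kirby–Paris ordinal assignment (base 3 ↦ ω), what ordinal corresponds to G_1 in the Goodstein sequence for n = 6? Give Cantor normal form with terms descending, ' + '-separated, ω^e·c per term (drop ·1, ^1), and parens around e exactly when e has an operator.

ω^ω + 2

[0] 6 ≡ 2^2 + 2 (base 2). Lift 3: 30. −1: 29.
[1] 29 ≡ 3^3 + 2 (base 3). Lift 4: 258. −1: 257.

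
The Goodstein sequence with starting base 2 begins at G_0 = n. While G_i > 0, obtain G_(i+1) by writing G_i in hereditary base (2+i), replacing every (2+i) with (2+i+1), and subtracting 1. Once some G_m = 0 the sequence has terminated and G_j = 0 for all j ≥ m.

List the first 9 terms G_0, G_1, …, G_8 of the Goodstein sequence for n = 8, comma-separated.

8, 80, 553, 6310, 93395, 1647195, 33554571, 774841151, 20000000211

base 2: 8 = 2^(2 + 1); at 3: 3^(3 + 1) = 81; next = 80
base 3: 80 = 2·3^3 + 2·3^2 + 2·3 + 2; at 4: 2·4^4 + 2·4^2 + 2·4 + 2 = 554; next = 553
base 4: 553 = 2·4^4 + 2·4^2 + 2·4 + 1; at 5: 2·5^5 + 2·5^2 + 2·5 + 1 = 6311; next = 6310
base 5: 6310 = 2·5^5 + 2·5^2 + 2·5; at 6: 2·6^6 + 2·6^2 + 2·6 = 93396; next = 93395
base 6: 93395 = 2·6^6 + 2·6^2 + 6 + 5; at 7: 2·7^7 + 2·7^2 + 7 + 5 = 1647196; next = 1647195
base 7: 1647195 = 2·7^7 + 2·7^2 + 7 + 4; at 8: 2·8^8 + 2·8^2 + 8 + 4 = 33554572; next = 33554571
base 8: 33554571 = 2·8^8 + 2·8^2 + 8 + 3; at 9: 2·9^9 + 2·9^2 + 9 + 3 = 774841152; next = 774841151
base 9: 774841151 = 2·9^9 + 2·9^2 + 9 + 2; at 10: 2·10^10 + 2·10^2 + 10 + 2 = 20000000212; next = 20000000211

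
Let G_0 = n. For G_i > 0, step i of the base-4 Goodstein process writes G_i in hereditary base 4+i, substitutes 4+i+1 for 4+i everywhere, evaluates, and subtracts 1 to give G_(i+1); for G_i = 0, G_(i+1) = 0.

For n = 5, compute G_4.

base 4: 5 = 4 + 1; at 5: 5 + 1 = 6; next = 5
base 5: 5 = 5; at 6: 6 = 6; next = 5
base 6: 5 = 5; at 7: 5 = 5; next = 4
base 7: 4 = 4; at 8: 4 = 4; next = 3
base 8: 3 = 3; at 9: 3 = 3; next = 2

3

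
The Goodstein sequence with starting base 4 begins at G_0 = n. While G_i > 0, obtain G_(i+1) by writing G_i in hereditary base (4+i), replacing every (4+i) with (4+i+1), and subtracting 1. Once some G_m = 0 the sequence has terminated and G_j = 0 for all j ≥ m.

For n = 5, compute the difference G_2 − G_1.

0

[0] 5 ≡ 4 + 1 (base 4). Lift 5: 6. −1: 5.
[1] 5 ≡ 5 (base 5). Lift 6: 6. −1: 5.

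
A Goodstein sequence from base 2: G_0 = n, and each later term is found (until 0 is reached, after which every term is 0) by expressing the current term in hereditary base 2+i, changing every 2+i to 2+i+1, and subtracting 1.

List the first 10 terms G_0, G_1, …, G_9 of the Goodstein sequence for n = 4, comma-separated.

(0) 4|_2 = 2^2 ↦ 3^3|_3 = 27 ⇒ 26
(1) 26|_3 = 2·3^2 + 2·3 + 2 ↦ 2·4^2 + 2·4 + 2|_4 = 42 ⇒ 41
(2) 41|_4 = 2·4^2 + 2·4 + 1 ↦ 2·5^2 + 2·5 + 1|_5 = 61 ⇒ 60
(3) 60|_5 = 2·5^2 + 2·5 ↦ 2·6^2 + 2·6|_6 = 84 ⇒ 83
(4) 83|_6 = 2·6^2 + 6 + 5 ↦ 2·7^2 + 7 + 5|_7 = 110 ⇒ 109
(5) 109|_7 = 2·7^2 + 7 + 4 ↦ 2·8^2 + 8 + 4|_8 = 140 ⇒ 139
(6) 139|_8 = 2·8^2 + 8 + 3 ↦ 2·9^2 + 9 + 3|_9 = 174 ⇒ 173
(7) 173|_9 = 2·9^2 + 9 + 2 ↦ 2·10^2 + 10 + 2|_10 = 212 ⇒ 211
(8) 211|_10 = 2·10^2 + 10 + 1 ↦ 2·11^2 + 11 + 1|_11 = 254 ⇒ 253

4, 26, 41, 60, 83, 109, 139, 173, 211, 253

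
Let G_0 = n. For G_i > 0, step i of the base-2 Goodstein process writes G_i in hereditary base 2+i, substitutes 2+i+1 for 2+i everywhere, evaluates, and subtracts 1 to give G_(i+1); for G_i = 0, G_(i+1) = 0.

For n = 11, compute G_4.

(0) 11|_2 = 2^(2 + 1) + 2 + 1 ↦ 3^(3 + 1) + 3 + 1|_3 = 85 ⇒ 84
(1) 84|_3 = 3^(3 + 1) + 3 ↦ 4^(4 + 1) + 4|_4 = 1028 ⇒ 1027
(2) 1027|_4 = 4^(4 + 1) + 3 ↦ 5^(5 + 1) + 3|_5 = 15628 ⇒ 15627
(3) 15627|_5 = 5^(5 + 1) + 2 ↦ 6^(6 + 1) + 2|_6 = 279938 ⇒ 279937
(4) 279937|_6 = 6^(6 + 1) + 1 ↦ 7^(7 + 1) + 1|_7 = 5764802 ⇒ 5764801

279937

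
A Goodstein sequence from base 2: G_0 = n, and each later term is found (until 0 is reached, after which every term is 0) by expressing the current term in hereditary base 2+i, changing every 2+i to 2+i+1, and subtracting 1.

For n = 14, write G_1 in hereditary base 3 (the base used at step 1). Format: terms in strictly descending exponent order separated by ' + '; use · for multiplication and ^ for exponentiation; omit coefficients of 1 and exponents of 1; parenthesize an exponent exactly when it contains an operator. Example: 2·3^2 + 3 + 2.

3^(3 + 1) + 3^3 + 2

[0] 14 ≡ 2^(2 + 1) + 2^2 + 2 (base 2). Lift 3: 111. −1: 110.
[1] 110 ≡ 3^(3 + 1) + 3^3 + 2 (base 3). Lift 4: 1282. −1: 1281.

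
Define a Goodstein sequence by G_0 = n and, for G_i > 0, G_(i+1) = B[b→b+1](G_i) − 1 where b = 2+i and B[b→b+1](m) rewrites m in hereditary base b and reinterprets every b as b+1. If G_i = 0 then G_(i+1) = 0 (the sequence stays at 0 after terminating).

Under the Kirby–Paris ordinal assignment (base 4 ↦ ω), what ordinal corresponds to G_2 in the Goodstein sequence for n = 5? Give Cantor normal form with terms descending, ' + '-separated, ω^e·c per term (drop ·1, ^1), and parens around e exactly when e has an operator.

ω^3·3 + ω^2·3 + ω·3 + 3

i=0: 5 = 2^2 + 1 (b=2); 2→3: 3^3 + 1 = 28; 28−1 = 27
i=1: 27 = 3^3 (b=3); 3→4: 4^4 = 256; 256−1 = 255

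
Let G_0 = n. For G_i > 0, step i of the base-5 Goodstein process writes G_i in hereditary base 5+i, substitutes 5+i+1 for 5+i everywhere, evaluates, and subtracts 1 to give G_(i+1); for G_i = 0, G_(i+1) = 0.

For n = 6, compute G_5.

base 5: 6 = 5 + 1; at 6: 6 + 1 = 7; next = 6
base 6: 6 = 6; at 7: 7 = 7; next = 6
base 7: 6 = 6; at 8: 6 = 6; next = 5
base 8: 5 = 5; at 9: 5 = 5; next = 4
base 9: 4 = 4; at 10: 4 = 4; next = 3
base 10: 3 = 3; at 11: 3 = 3; next = 2

3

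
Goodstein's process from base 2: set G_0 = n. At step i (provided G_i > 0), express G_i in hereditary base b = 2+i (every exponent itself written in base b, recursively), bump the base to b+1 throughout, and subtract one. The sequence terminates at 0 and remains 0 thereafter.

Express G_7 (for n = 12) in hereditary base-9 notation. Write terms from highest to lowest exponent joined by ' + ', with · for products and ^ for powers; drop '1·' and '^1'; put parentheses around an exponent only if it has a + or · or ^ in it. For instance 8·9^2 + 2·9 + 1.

9^(9 + 1) + 2·9^2 + 9 + 2

(0) 12|_2 = 2^(2 + 1) + 2^2 ↦ 3^(3 + 1) + 3^3|_3 = 108 ⇒ 107
(1) 107|_3 = 3^(3 + 1) + 2·3^2 + 2·3 + 2 ↦ 4^(4 + 1) + 2·4^2 + 2·4 + 2|_4 = 1066 ⇒ 1065
(2) 1065|_4 = 4^(4 + 1) + 2·4^2 + 2·4 + 1 ↦ 5^(5 + 1) + 2·5^2 + 2·5 + 1|_5 = 15686 ⇒ 15685
(3) 15685|_5 = 5^(5 + 1) + 2·5^2 + 2·5 ↦ 6^(6 + 1) + 2·6^2 + 2·6|_6 = 280020 ⇒ 280019
(4) 280019|_6 = 6^(6 + 1) + 2·6^2 + 6 + 5 ↦ 7^(7 + 1) + 2·7^2 + 7 + 5|_7 = 5764911 ⇒ 5764910
(5) 5764910|_7 = 7^(7 + 1) + 2·7^2 + 7 + 4 ↦ 8^(8 + 1) + 2·8^2 + 8 + 4|_8 = 134217868 ⇒ 134217867
(6) 134217867|_8 = 8^(8 + 1) + 2·8^2 + 8 + 3 ↦ 9^(9 + 1) + 2·9^2 + 9 + 3|_9 = 3486784575 ⇒ 3486784574
(7) 3486784574|_9 = 9^(9 + 1) + 2·9^2 + 9 + 2 ↦ 10^(10 + 1) + 2·10^2 + 10 + 2|_10 = 100000000212 ⇒ 100000000211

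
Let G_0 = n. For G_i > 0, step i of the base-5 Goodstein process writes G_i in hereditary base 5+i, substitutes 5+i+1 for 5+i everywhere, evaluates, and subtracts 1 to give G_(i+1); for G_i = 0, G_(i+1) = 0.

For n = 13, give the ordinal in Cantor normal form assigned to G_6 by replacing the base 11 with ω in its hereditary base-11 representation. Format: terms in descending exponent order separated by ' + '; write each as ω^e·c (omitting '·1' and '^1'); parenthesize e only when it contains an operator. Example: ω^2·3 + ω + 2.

[0] 13 ≡ 2·5 + 3 (base 5). Lift 6: 15. −1: 14.
[1] 14 ≡ 2·6 + 2 (base 6). Lift 7: 16. −1: 15.
[2] 15 ≡ 2·7 + 1 (base 7). Lift 8: 17. −1: 16.
[3] 16 ≡ 2·8 (base 8). Lift 9: 18. −1: 17.
[4] 17 ≡ 9 + 8 (base 9). Lift 10: 18. −1: 17.
[5] 17 ≡ 10 + 7 (base 10). Lift 11: 18. −1: 17.

ω + 6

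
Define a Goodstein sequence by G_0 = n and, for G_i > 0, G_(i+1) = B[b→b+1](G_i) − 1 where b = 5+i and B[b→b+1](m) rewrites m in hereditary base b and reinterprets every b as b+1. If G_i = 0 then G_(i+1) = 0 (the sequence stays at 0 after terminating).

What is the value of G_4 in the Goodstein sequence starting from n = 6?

4

base 5: 6 = 5 + 1; at 6: 6 + 1 = 7; next = 6
base 6: 6 = 6; at 7: 7 = 7; next = 6
base 7: 6 = 6; at 8: 6 = 6; next = 5
base 8: 5 = 5; at 9: 5 = 5; next = 4
base 9: 4 = 4; at 10: 4 = 4; next = 3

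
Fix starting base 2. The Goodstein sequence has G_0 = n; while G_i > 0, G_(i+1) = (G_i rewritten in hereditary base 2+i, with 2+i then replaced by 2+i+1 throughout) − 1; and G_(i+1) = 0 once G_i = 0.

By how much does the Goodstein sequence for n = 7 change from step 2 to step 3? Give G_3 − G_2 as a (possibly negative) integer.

[0] 7 ≡ 2^2 + 2 + 1 (base 2). Lift 3: 31. −1: 30.
[1] 30 ≡ 3^3 + 3 (base 3). Lift 4: 260. −1: 259.
[2] 259 ≡ 4^4 + 3 (base 4). Lift 5: 3128. −1: 3127.

2868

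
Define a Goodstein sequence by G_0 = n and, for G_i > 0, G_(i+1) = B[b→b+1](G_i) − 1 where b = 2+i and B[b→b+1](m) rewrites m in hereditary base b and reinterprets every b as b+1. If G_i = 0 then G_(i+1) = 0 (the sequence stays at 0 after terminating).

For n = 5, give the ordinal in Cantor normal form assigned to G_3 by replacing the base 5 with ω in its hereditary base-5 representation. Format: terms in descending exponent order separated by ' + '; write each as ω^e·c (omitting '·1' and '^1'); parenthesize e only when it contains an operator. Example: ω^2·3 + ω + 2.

ω^3·3 + ω^2·3 + ω·3 + 2

step 0: 5 = 2^2 + 1; sub 3 for 2: 3^3 + 1; = 28; G_1 = 28−1 = 27
step 1: 27 = 3^3; sub 4 for 3: 4^4; = 256; G_2 = 256−1 = 255
step 2: 255 = 3·4^3 + 3·4^2 + 3·4 + 3; sub 5 for 4: 3·5^3 + 3·5^2 + 3·5 + 3; = 468; G_3 = 468−1 = 467
step 3: 467 = 3·5^3 + 3·5^2 + 3·5 + 2; sub 6 for 5: 3·6^3 + 3·6^2 + 3·6 + 2; = 776; G_4 = 776−1 = 775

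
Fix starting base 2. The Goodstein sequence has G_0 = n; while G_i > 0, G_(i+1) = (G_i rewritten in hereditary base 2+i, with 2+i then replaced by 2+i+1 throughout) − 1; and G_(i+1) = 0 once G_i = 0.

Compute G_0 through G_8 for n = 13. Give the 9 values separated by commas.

base 2: 13 = 2^(2 + 1) + 2^2 + 1; at 3: 3^(3 + 1) + 3^3 + 1 = 109; next = 108
base 3: 108 = 3^(3 + 1) + 3^3; at 4: 4^(4 + 1) + 4^4 = 1280; next = 1279
base 4: 1279 = 4^(4 + 1) + 3·4^3 + 3·4^2 + 3·4 + 3; at 5: 5^(5 + 1) + 3·5^3 + 3·5^2 + 3·5 + 3 = 16093; next = 16092
base 5: 16092 = 5^(5 + 1) + 3·5^3 + 3·5^2 + 3·5 + 2; at 6: 6^(6 + 1) + 3·6^3 + 3·6^2 + 3·6 + 2 = 280712; next = 280711
base 6: 280711 = 6^(6 + 1) + 3·6^3 + 3·6^2 + 3·6 + 1; at 7: 7^(7 + 1) + 3·7^3 + 3·7^2 + 3·7 + 1 = 5765999; next = 5765998
base 7: 5765998 = 7^(7 + 1) + 3·7^3 + 3·7^2 + 3·7; at 8: 8^(8 + 1) + 3·8^3 + 3·8^2 + 3·8 = 134219480; next = 134219479
base 8: 134219479 = 8^(8 + 1) + 3·8^3 + 3·8^2 + 2·8 + 7; at 9: 9^(9 + 1) + 3·9^3 + 3·9^2 + 2·9 + 7 = 3486786856; next = 3486786855
base 9: 3486786855 = 9^(9 + 1) + 3·9^3 + 3·9^2 + 2·9 + 6; at 10: 10^(10 + 1) + 3·10^3 + 3·10^2 + 2·10 + 6 = 100000003326; next = 100000003325

13, 108, 1279, 16092, 280711, 5765998, 134219479, 3486786855, 100000003325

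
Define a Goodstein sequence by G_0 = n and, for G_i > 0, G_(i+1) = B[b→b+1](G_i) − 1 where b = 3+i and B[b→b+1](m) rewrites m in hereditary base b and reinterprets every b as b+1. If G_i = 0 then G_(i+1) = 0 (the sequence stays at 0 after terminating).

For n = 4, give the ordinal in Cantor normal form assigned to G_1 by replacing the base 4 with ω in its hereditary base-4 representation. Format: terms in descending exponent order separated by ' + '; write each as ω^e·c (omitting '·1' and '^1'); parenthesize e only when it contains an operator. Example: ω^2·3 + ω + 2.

(0) 4|_3 = 3 + 1 ↦ 4 + 1|_4 = 5 ⇒ 4
(1) 4|_4 = 4 ↦ 5|_5 = 5 ⇒ 4

ω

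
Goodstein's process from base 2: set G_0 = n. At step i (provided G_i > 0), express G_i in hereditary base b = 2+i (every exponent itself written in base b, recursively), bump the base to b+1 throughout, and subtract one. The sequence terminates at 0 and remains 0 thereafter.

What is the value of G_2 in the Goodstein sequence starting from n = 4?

41

step 0: 4 = 2^2; sub 3 for 2: 3^3; = 27; G_1 = 27−1 = 26
step 1: 26 = 2·3^2 + 2·3 + 2; sub 4 for 3: 2·4^2 + 2·4 + 2; = 42; G_2 = 42−1 = 41
step 2: 41 = 2·4^2 + 2·4 + 1; sub 5 for 4: 2·5^2 + 2·5 + 1; = 61; G_3 = 61−1 = 60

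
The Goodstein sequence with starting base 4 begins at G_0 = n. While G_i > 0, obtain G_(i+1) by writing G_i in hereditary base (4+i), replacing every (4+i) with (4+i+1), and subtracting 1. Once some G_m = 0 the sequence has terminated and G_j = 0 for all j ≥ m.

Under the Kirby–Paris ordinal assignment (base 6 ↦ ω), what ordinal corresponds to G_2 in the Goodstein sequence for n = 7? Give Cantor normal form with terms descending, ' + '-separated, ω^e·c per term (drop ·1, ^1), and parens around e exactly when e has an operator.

(0) 7|_4 = 4 + 3 ↦ 5 + 3|_5 = 8 ⇒ 7
(1) 7|_5 = 5 + 2 ↦ 6 + 2|_6 = 8 ⇒ 7

ω + 1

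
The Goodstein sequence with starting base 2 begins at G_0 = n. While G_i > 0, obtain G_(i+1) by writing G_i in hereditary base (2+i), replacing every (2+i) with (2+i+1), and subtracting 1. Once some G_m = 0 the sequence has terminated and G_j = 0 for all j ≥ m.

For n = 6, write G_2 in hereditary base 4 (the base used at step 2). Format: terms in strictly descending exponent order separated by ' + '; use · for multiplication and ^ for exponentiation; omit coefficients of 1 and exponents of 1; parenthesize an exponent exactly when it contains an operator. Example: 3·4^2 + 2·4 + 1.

6 —HB2→ 2^2 + 2 —bump→ 3^3 + 3 = 30 —(−1)→ 29
29 —HB3→ 3^3 + 2 —bump→ 4^4 + 2 = 258 —(−1)→ 257
257 —HB4→ 4^4 + 1 —bump→ 5^5 + 1 = 3126 —(−1)→ 3125

4^4 + 1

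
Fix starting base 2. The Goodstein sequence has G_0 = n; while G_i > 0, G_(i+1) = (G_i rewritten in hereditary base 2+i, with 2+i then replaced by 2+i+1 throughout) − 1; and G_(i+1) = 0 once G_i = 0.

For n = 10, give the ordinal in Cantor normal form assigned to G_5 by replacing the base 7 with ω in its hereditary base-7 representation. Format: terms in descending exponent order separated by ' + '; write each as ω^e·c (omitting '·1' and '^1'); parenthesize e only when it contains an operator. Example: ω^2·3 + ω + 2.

ω^ω·5 + ω^5·5 + ω^4·5 + ω^3·5 + ω^2·5 + ω·5 + 4

G_0 = 10. HB_2(10) = 2^(2 + 1) + 2. Bump = 84. G_1 = 83.
G_1 = 83. HB_3(83) = 3^(3 + 1) + 2. Bump = 1026. G_2 = 1025.
G_2 = 1025. HB_4(1025) = 4^(4 + 1) + 1. Bump = 15626. G_3 = 15625.
G_3 = 15625. HB_5(15625) = 5^(5 + 1). Bump = 279936. G_4 = 279935.
G_4 = 279935. HB_6(279935) = 5·6^6 + 5·6^5 + 5·6^4 + 5·6^3 + 5·6^2 + 5·6 + 5. Bump = 4215755. G_5 = 4215754.
G_5 = 4215754. HB_7(4215754) = 5·7^7 + 5·7^5 + 5·7^4 + 5·7^3 + 5·7^2 + 5·7 + 4. Bump = 84073324. G_6 = 84073323.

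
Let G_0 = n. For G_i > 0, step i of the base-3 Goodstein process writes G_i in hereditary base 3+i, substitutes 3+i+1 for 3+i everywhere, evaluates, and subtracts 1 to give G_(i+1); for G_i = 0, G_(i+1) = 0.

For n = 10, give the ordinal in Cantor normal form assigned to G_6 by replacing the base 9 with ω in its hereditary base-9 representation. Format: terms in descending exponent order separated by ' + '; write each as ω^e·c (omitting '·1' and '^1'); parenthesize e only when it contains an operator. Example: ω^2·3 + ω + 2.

[0] 10 ≡ 3^2 + 1 (base 3). Lift 4: 17. −1: 16.
[1] 16 ≡ 4^2 (base 4). Lift 5: 25. −1: 24.
[2] 24 ≡ 4·5 + 4 (base 5). Lift 6: 28. −1: 27.
[3] 27 ≡ 4·6 + 3 (base 6). Lift 7: 31. −1: 30.
[4] 30 ≡ 4·7 + 2 (base 7). Lift 8: 34. −1: 33.
[5] 33 ≡ 4·8 + 1 (base 8). Lift 9: 37. −1: 36.
[6] 36 ≡ 4·9 (base 9). Lift 10: 40. −1: 39.

ω·4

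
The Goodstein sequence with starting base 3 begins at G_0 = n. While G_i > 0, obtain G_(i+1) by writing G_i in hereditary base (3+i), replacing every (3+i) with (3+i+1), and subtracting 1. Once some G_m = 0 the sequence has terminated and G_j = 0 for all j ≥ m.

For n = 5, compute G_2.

5

step 0: 5 = 3 + 2; sub 4 for 3: 4 + 2; = 6; G_1 = 6−1 = 5
step 1: 5 = 4 + 1; sub 5 for 4: 5 + 1; = 6; G_2 = 6−1 = 5
step 2: 5 = 5; sub 6 for 5: 6; = 6; G_3 = 6−1 = 5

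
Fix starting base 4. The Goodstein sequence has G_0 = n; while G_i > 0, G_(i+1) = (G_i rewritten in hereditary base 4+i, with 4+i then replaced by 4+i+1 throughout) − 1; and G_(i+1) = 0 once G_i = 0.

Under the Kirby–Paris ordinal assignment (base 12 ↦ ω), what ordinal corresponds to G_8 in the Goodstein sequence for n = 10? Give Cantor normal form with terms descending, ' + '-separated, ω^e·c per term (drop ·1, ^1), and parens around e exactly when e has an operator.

ω + 1

G_0 = 10. HB_4(10) = 2·4 + 2. Bump = 12. G_1 = 11.
G_1 = 11. HB_5(11) = 2·5 + 1. Bump = 13. G_2 = 12.
G_2 = 12. HB_6(12) = 2·6. Bump = 14. G_3 = 13.
G_3 = 13. HB_7(13) = 7 + 6. Bump = 14. G_4 = 13.
G_4 = 13. HB_8(13) = 8 + 5. Bump = 14. G_5 = 13.
G_5 = 13. HB_9(13) = 9 + 4. Bump = 14. G_6 = 13.
G_6 = 13. HB_10(13) = 10 + 3. Bump = 14. G_7 = 13.
G_7 = 13. HB_11(13) = 11 + 2. Bump = 14. G_8 = 13.
G_8 = 13. HB_12(13) = 12 + 1. Bump = 14. G_9 = 13.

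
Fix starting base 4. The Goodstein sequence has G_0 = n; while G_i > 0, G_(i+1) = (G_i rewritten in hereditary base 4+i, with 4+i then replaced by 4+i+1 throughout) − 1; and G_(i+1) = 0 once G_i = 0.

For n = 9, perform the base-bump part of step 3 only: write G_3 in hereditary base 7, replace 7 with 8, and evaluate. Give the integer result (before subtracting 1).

base 4: 9 = 2·4 + 1; at 5: 2·5 + 1 = 11; next = 10
base 5: 10 = 2·5; at 6: 2·6 = 12; next = 11
base 6: 11 = 6 + 5; at 7: 7 + 5 = 12; next = 11

12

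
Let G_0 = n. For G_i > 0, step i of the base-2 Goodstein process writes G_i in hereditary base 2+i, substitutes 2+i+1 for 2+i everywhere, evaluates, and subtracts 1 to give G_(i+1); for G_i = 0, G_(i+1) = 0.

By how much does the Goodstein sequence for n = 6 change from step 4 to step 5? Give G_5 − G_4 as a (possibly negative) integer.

[0] 6 ≡ 2^2 + 2 (base 2). Lift 3: 30. −1: 29.
[1] 29 ≡ 3^3 + 2 (base 3). Lift 4: 258. −1: 257.
[2] 257 ≡ 4^4 + 1 (base 4). Lift 5: 3126. −1: 3125.
[3] 3125 ≡ 5^5 (base 5). Lift 6: 46656. −1: 46655.
[4] 46655 ≡ 5·6^5 + 5·6^4 + 5·6^3 + 5·6^2 + 5·6 + 5 (base 6). Lift 7: 98040. −1: 98039.

51384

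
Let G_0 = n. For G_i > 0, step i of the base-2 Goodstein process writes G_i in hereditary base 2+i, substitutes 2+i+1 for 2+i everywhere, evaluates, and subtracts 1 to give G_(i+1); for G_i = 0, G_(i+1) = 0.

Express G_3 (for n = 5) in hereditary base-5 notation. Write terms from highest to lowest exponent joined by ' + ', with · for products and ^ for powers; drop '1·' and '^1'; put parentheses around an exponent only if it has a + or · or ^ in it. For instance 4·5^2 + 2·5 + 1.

3·5^3 + 3·5^2 + 3·5 + 2

[0] 5 ≡ 2^2 + 1 (base 2). Lift 3: 28. −1: 27.
[1] 27 ≡ 3^3 (base 3). Lift 4: 256. −1: 255.
[2] 255 ≡ 3·4^3 + 3·4^2 + 3·4 + 3 (base 4). Lift 5: 468. −1: 467.
[3] 467 ≡ 3·5^3 + 3·5^2 + 3·5 + 2 (base 5). Lift 6: 776. −1: 775.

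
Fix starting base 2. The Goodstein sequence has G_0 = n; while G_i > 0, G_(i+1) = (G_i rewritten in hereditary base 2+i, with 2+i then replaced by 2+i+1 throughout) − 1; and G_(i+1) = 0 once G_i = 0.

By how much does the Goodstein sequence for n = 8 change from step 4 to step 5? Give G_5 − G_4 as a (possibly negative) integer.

1553800

i=0: 8 = 2^(2 + 1) (b=2); 2→3: 3^(3 + 1) = 81; 81−1 = 80
i=1: 80 = 2·3^3 + 2·3^2 + 2·3 + 2 (b=3); 3→4: 2·4^4 + 2·4^2 + 2·4 + 2 = 554; 554−1 = 553
i=2: 553 = 2·4^4 + 2·4^2 + 2·4 + 1 (b=4); 4→5: 2·5^5 + 2·5^2 + 2·5 + 1 = 6311; 6311−1 = 6310
i=3: 6310 = 2·5^5 + 2·5^2 + 2·5 (b=5); 5→6: 2·6^6 + 2·6^2 + 2·6 = 93396; 93396−1 = 93395
i=4: 93395 = 2·6^6 + 2·6^2 + 6 + 5 (b=6); 6→7: 2·7^7 + 2·7^2 + 7 + 5 = 1647196; 1647196−1 = 1647195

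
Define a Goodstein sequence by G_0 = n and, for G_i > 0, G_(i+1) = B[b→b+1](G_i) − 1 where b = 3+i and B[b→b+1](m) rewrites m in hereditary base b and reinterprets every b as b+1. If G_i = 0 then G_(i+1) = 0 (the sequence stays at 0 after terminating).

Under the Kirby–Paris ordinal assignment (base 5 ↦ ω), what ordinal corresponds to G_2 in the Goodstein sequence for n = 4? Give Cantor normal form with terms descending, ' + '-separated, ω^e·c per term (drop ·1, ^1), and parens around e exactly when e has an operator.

base 3: 4 = 3 + 1; at 4: 4 + 1 = 5; next = 4
base 4: 4 = 4; at 5: 5 = 5; next = 4

4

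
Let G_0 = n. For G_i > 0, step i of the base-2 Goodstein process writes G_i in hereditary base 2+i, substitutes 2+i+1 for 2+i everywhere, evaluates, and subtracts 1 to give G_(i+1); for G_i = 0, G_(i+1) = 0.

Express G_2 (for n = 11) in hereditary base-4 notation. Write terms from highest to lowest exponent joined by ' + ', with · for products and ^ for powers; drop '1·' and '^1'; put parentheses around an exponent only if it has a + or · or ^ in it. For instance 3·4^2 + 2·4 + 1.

[0] 11 ≡ 2^(2 + 1) + 2 + 1 (base 2). Lift 3: 85. −1: 84.
[1] 84 ≡ 3^(3 + 1) + 3 (base 3). Lift 4: 1028. −1: 1027.
[2] 1027 ≡ 4^(4 + 1) + 3 (base 4). Lift 5: 15628. −1: 15627.

4^(4 + 1) + 3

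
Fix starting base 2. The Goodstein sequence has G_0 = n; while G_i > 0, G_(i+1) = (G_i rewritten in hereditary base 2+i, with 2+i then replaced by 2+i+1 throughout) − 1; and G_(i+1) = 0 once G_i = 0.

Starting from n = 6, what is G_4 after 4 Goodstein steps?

46655

6 —HB2→ 2^2 + 2 —bump→ 3^3 + 3 = 30 —(−1)→ 29
29 —HB3→ 3^3 + 2 —bump→ 4^4 + 2 = 258 —(−1)→ 257
257 —HB4→ 4^4 + 1 —bump→ 5^5 + 1 = 3126 —(−1)→ 3125
3125 —HB5→ 5^5 —bump→ 6^6 = 46656 —(−1)→ 46655
46655 —HB6→ 5·6^5 + 5·6^4 + 5·6^3 + 5·6^2 + 5·6 + 5 —bump→ 5·7^5 + 5·7^4 + 5·7^3 + 5·7^2 + 5·7 + 5 = 98040 —(−1)→ 98039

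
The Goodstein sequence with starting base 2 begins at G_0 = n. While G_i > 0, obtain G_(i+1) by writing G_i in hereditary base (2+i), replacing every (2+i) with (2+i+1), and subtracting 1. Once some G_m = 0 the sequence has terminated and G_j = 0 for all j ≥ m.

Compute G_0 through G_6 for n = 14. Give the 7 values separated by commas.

14, 110, 1281, 18750, 326591, 5862840, 134404971

[0] 14 ≡ 2^(2 + 1) + 2^2 + 2 (base 2). Lift 3: 111. −1: 110.
[1] 110 ≡ 3^(3 + 1) + 3^3 + 2 (base 3). Lift 4: 1282. −1: 1281.
[2] 1281 ≡ 4^(4 + 1) + 4^4 + 1 (base 4). Lift 5: 18751. −1: 18750.
[3] 18750 ≡ 5^(5 + 1) + 5^5 (base 5). Lift 6: 326592. −1: 326591.
[4] 326591 ≡ 6^(6 + 1) + 5·6^5 + 5·6^4 + 5·6^3 + 5·6^2 + 5·6 + 5 (base 6). Lift 7: 5862841. −1: 5862840.
[5] 5862840 ≡ 7^(7 + 1) + 5·7^5 + 5·7^4 + 5·7^3 + 5·7^2 + 5·7 + 4 (base 7). Lift 8: 134404972. −1: 134404971.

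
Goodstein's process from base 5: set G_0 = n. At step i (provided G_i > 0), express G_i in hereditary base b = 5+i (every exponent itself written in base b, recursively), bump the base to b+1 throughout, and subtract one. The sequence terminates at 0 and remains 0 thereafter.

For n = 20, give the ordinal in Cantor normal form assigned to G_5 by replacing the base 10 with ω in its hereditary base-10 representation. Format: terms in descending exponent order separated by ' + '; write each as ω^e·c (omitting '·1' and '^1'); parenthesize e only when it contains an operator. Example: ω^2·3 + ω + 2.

ω·3 + 1

20 —HB5→ 4·5 —bump→ 4·6 = 24 —(−1)→ 23
23 —HB6→ 3·6 + 5 —bump→ 3·7 + 5 = 26 —(−1)→ 25
25 —HB7→ 3·7 + 4 —bump→ 3·8 + 4 = 28 —(−1)→ 27
27 —HB8→ 3·8 + 3 —bump→ 3·9 + 3 = 30 —(−1)→ 29
29 —HB9→ 3·9 + 2 —bump→ 3·10 + 2 = 32 —(−1)→ 31
31 —HB10→ 3·10 + 1 —bump→ 3·11 + 1 = 34 —(−1)→ 33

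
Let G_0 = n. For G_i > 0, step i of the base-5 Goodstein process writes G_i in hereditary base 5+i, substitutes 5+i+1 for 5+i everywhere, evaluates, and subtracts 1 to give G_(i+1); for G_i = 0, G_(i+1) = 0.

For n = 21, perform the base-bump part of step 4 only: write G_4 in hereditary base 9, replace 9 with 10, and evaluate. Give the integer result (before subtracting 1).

i=0: 21 = 4·5 + 1 (b=5); 5→6: 4·6 + 1 = 25; 25−1 = 24
i=1: 24 = 4·6 (b=6); 6→7: 4·7 = 28; 28−1 = 27
i=2: 27 = 3·7 + 6 (b=7); 7→8: 3·8 + 6 = 30; 30−1 = 29
i=3: 29 = 3·8 + 5 (b=8); 8→9: 3·9 + 5 = 32; 32−1 = 31
i=4: 31 = 3·9 + 4 (b=9); 9→10: 3·10 + 4 = 34; 34−1 = 33

34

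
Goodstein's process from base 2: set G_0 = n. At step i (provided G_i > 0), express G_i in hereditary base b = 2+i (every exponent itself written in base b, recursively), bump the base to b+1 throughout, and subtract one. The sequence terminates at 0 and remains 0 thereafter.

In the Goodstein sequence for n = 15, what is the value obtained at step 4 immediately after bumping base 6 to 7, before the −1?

6588345

[0] 15 ≡ 2^(2 + 1) + 2^2 + 2 + 1 (base 2). Lift 3: 112. −1: 111.
[1] 111 ≡ 3^(3 + 1) + 3^3 + 3 (base 3). Lift 4: 1284. −1: 1283.
[2] 1283 ≡ 4^(4 + 1) + 4^4 + 3 (base 4). Lift 5: 18753. −1: 18752.
[3] 18752 ≡ 5^(5 + 1) + 5^5 + 2 (base 5). Lift 6: 326594. −1: 326593.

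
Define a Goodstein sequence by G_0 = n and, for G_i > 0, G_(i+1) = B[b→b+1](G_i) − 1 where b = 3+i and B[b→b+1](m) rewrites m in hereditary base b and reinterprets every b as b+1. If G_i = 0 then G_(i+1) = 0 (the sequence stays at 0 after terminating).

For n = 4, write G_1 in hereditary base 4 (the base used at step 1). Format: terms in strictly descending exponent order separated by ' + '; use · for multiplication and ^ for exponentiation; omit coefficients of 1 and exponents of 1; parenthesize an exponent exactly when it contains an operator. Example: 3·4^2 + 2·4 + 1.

4

base 3: 4 = 3 + 1; at 4: 4 + 1 = 5; next = 4
base 4: 4 = 4; at 5: 5 = 5; next = 4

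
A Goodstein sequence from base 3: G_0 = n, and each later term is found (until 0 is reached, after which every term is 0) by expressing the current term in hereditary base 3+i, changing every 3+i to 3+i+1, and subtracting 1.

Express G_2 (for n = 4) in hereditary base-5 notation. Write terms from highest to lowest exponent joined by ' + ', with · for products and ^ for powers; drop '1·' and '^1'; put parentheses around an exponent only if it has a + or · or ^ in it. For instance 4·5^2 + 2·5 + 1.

4

(0) 4|_3 = 3 + 1 ↦ 4 + 1|_4 = 5 ⇒ 4
(1) 4|_4 = 4 ↦ 5|_5 = 5 ⇒ 4
(2) 4|_5 = 4 ↦ 4|_6 = 4 ⇒ 3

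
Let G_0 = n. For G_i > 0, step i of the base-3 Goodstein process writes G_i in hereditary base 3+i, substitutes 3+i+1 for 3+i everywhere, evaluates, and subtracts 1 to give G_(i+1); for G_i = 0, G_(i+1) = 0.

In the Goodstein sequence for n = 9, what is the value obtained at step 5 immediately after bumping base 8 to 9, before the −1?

[0] 9 ≡ 3^2 (base 3). Lift 4: 16. −1: 15.
[1] 15 ≡ 3·4 + 3 (base 4). Lift 5: 18. −1: 17.
[2] 17 ≡ 3·5 + 2 (base 5). Lift 6: 20. −1: 19.
[3] 19 ≡ 3·6 + 1 (base 6). Lift 7: 22. −1: 21.
[4] 21 ≡ 3·7 (base 7). Lift 8: 24. −1: 23.
[5] 23 ≡ 2·8 + 7 (base 8). Lift 9: 25. −1: 24.

25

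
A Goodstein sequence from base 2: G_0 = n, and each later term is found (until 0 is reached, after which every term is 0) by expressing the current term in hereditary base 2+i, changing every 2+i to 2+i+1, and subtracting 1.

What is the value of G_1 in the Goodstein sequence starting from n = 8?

80

[0] 8 ≡ 2^(2 + 1) (base 2). Lift 3: 81. −1: 80.
[1] 80 ≡ 2·3^3 + 2·3^2 + 2·3 + 2 (base 3). Lift 4: 554. −1: 553.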